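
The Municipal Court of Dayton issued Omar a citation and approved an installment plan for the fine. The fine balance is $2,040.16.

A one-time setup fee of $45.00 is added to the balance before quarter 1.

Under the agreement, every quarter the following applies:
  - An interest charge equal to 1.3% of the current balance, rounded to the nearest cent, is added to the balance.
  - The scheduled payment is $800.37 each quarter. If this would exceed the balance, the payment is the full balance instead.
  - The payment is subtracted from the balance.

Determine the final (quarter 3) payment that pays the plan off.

$535.45

Quarter 1: opening $2,085.16; interest $27.11 → $2,112.27; payment $800.37; balance $1,311.90
Quarter 2: opening $1,311.90; interest $17.05 → $1,328.95; payment $800.37; balance $528.58
Quarter 3: opening $528.58; interest $6.87 → $535.45; payment $535.45; balance $0.00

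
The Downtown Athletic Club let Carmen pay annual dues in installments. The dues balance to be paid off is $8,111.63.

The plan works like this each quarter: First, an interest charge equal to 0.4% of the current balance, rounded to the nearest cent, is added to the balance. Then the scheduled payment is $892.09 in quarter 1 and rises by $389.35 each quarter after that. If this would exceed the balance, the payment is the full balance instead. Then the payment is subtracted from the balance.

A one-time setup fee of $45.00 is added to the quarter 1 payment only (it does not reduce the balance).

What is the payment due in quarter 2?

$1,281.44

Quarter 1: $8,111.63 +$32.45 interest = $8,144.08; pay $892.09 (+ $45.00 fee) → $7,251.99
Quarter 2: $7,251.99 +$29.01 interest = $7,281.00; pay $1,281.44 → $5,999.56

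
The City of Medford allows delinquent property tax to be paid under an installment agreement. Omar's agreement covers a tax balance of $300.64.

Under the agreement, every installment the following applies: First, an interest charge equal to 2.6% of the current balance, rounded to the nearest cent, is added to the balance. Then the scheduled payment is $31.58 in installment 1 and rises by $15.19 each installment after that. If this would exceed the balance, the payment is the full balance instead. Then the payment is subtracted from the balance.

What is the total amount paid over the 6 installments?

$329.90

# | Opening | Interest | Payment | End bal
1 | $300.64 | $7.82 | $31.58 | $276.88
2 | $276.88 | $7.20 | $46.77 | $237.31
3 | $237.31 | $6.17 | $61.96 | $181.52
4 | $181.52 | $4.72 | $77.15 | $109.09
5 | $109.09 | $2.84 | $92.34 | $19.59
6 | $19.59 | $0.51 | $20.10 | $0.00
Total paid: $329.90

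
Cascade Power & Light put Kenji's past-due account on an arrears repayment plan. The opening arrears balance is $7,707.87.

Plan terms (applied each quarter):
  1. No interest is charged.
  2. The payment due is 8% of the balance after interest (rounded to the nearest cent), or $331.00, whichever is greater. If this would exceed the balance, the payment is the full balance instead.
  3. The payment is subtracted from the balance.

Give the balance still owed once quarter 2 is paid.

Quarter 1: opening $7,707.87; payment $616.63; balance $7,091.24
Quarter 2: opening $7,091.24; payment $567.30; balance $6,523.94

$6,523.94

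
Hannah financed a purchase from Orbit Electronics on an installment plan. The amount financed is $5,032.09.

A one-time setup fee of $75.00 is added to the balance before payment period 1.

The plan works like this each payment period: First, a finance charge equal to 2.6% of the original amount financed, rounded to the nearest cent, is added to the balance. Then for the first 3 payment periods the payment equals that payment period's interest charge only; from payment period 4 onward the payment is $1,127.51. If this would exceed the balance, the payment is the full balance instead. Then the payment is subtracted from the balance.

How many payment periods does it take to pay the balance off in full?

9

Payment period 1: $5,107.09 +$130.83 interest = $5,237.92; pay $130.83 → $5,107.09
Payment period 2: $5,107.09 +$130.83 interest = $5,237.92; pay $130.83 → $5,107.09
Payment period 3: $5,107.09 +$130.83 interest = $5,237.92; pay $130.83 → $5,107.09
Payment period 4: $5,107.09 +$130.83 interest = $5,237.92; pay $1,127.51 → $4,110.41
Payment period 5: $4,110.41 +$130.83 interest = $4,241.24; pay $1,127.51 → $3,113.73
Payment period 6: $3,113.73 +$130.83 interest = $3,244.56; pay $1,127.51 → $2,117.05
Payment period 7: $2,117.05 +$130.83 interest = $2,247.88; pay $1,127.51 → $1,120.37
Payment period 8: $1,120.37 +$130.83 interest = $1,251.20; pay $1,127.51 → $123.69
Payment period 9: $123.69 +$130.83 interest = $254.52; pay $254.52 → $0.00
Balance reaches $0.00 in payment period 9.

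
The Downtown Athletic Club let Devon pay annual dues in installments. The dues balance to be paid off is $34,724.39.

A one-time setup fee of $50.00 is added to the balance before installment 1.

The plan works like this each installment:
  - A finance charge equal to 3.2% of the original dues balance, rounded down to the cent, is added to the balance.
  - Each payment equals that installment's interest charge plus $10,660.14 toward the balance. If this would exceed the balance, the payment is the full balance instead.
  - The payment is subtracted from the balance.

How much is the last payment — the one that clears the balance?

Installment 1: opening $34,774.39; interest $1,111.18 → $35,885.57; payment $11,771.32; balance $24,114.25
Installment 2: opening $24,114.25; interest $1,111.18 → $25,225.43; payment $11,771.32; balance $13,454.11
Installment 3: opening $13,454.11; interest $1,111.18 → $14,565.29; payment $11,771.32; balance $2,793.97
Installment 4: opening $2,793.97; interest $1,111.18 → $3,905.15; payment $3,905.15; balance $0.00

$3,905.15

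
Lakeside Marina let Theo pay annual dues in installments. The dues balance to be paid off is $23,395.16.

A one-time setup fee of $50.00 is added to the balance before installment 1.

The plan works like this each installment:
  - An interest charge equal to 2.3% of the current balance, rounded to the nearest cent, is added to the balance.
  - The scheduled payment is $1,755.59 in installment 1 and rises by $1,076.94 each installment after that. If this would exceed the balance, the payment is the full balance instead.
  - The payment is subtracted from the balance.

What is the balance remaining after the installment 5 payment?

# | Opening | Interest | Payment | End bal
1 | $23,445.16 | $539.24 | $1,755.59 | $22,228.81
2 | $22,228.81 | $511.26 | $2,832.53 | $19,907.54
3 | $19,907.54 | $457.87 | $3,909.47 | $16,455.94
4 | $16,455.94 | $378.49 | $4,986.41 | $11,848.02
5 | $11,848.02 | $272.50 | $6,063.35 | $6,057.17

$6,057.17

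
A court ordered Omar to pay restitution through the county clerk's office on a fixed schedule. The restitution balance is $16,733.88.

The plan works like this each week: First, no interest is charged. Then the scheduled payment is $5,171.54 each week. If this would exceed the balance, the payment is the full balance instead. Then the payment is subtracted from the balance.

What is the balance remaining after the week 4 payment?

$0.00

# | Opening | Payment | End bal
1 | $16,733.88 | $5,171.54 | $11,562.34
2 | $11,562.34 | $5,171.54 | $6,390.80
3 | $6,390.80 | $5,171.54 | $1,219.26
4 | $1,219.26 | $1,219.26 | $0.00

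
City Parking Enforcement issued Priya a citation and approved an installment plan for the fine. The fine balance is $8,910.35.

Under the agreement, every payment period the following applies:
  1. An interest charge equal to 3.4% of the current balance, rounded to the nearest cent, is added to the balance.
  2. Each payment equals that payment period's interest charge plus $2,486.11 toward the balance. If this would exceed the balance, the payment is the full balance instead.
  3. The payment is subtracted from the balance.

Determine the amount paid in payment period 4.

$1,501.39

Payment period 1: $8,910.35 +$302.95 interest = $9,213.30; pay $2,789.06 → $6,424.24
Payment period 2: $6,424.24 +$218.42 interest = $6,642.66; pay $2,704.53 → $3,938.13
Payment period 3: $3,938.13 +$133.90 interest = $4,072.03; pay $2,620.01 → $1,452.02
Payment period 4: $1,452.02 +$49.37 interest = $1,501.39; pay $1,501.39 → $0.00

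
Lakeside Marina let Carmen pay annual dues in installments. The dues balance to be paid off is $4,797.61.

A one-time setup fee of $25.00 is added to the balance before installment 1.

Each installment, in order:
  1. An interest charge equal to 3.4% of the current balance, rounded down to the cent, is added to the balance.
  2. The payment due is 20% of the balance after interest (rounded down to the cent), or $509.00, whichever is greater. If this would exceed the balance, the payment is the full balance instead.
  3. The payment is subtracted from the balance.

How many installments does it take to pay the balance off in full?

9

Installment 1: opening $4,822.61; interest $163.96 → $4,986.57; payment $997.31; balance $3,989.26
Installment 2: opening $3,989.26; interest $135.63 → $4,124.89; payment $824.97; balance $3,299.92
Installment 3: opening $3,299.92; interest $112.19 → $3,412.11; payment $682.42; balance $2,729.69
Installment 4: opening $2,729.69; interest $92.80 → $2,822.49; payment $564.49; balance $2,258.00
Installment 5: opening $2,258.00; interest $76.77 → $2,334.77; payment $509.00; balance $1,825.77
Installment 6: opening $1,825.77; interest $62.07 → $1,887.84; payment $509.00; balance $1,378.84
Installment 7: opening $1,378.84; interest $46.88 → $1,425.72; payment $509.00; balance $916.72
Installment 8: opening $916.72; interest $31.16 → $947.88; payment $509.00; balance $438.88
Installment 9: opening $438.88; interest $14.92 → $453.80; payment $453.80; balance $0.00
Balance reaches $0.00 in installment 9.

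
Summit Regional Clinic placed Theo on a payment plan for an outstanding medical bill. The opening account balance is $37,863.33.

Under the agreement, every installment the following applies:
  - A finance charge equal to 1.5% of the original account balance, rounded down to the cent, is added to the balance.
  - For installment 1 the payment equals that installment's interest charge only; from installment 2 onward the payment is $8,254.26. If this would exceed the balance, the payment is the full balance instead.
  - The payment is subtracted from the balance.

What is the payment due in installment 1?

$567.94

Installment 1: $37,863.33 +$567.94 interest = $38,431.27; pay $567.94 → $37,863.33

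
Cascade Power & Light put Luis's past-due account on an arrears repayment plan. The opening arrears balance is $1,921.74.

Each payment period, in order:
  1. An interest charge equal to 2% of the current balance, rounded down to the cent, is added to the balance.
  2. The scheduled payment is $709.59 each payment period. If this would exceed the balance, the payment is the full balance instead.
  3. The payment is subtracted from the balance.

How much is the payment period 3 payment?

$577.32

Payment period 1: opening $1,921.74; interest $38.43 → $1,960.17; payment $709.59; balance $1,250.58
Payment period 2: opening $1,250.58; interest $25.01 → $1,275.59; payment $709.59; balance $566.00
Payment period 3: opening $566.00; interest $11.32 → $577.32; payment $577.32; balance $0.00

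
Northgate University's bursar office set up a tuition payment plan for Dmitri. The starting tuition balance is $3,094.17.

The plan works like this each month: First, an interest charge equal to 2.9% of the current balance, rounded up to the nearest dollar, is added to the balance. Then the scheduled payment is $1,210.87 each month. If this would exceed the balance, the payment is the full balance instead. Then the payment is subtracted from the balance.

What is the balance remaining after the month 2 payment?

Month 1: opening $3,094.17; interest $90.00 → $3,184.17; payment $1,210.87; balance $1,973.30
Month 2: opening $1,973.30; interest $58.00 → $2,031.30; payment $1,210.87; balance $820.43

$820.43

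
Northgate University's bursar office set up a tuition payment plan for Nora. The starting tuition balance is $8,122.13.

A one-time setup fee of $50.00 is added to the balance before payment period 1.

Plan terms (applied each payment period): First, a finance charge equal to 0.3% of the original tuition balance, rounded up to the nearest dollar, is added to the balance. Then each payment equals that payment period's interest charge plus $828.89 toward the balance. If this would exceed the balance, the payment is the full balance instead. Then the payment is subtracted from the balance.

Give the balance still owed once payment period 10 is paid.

# | Opening | Interest | Payment | End bal
1 | $8,172.13 | $25.00 | $853.89 | $7,343.24
2 | $7,343.24 | $25.00 | $853.89 | $6,514.35
3 | $6,514.35 | $25.00 | $853.89 | $5,685.46
4 | $5,685.46 | $25.00 | $853.89 | $4,856.57
5 | $4,856.57 | $25.00 | $853.89 | $4,027.68
6 | $4,027.68 | $25.00 | $853.89 | $3,198.79
7 | $3,198.79 | $25.00 | $853.89 | $2,369.90
8 | $2,369.90 | $25.00 | $853.89 | $1,541.01
9 | $1,541.01 | $25.00 | $853.89 | $712.12
10 | $712.12 | $25.00 | $737.12 | $0.00

$0.00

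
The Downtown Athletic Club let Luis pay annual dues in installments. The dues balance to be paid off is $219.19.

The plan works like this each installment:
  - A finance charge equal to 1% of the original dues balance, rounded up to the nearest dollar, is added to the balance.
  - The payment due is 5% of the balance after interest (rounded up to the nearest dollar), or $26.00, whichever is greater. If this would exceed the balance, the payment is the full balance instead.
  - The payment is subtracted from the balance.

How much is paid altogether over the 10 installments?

$249.19

Installment 1: $219.19 +$3.00 interest = $222.19; pay $26.00 → $196.19
Installment 2: $196.19 +$3.00 interest = $199.19; pay $26.00 → $173.19
Installment 3: $173.19 +$3.00 interest = $176.19; pay $26.00 → $150.19
Installment 4: $150.19 +$3.00 interest = $153.19; pay $26.00 → $127.19
Installment 5: $127.19 +$3.00 interest = $130.19; pay $26.00 → $104.19
Installment 6: $104.19 +$3.00 interest = $107.19; pay $26.00 → $81.19
Installment 7: $81.19 +$3.00 interest = $84.19; pay $26.00 → $58.19
Installment 8: $58.19 +$3.00 interest = $61.19; pay $26.00 → $35.19
Installment 9: $35.19 +$3.00 interest = $38.19; pay $26.00 → $12.19
Installment 10: $12.19 +$3.00 interest = $15.19; pay $15.19 → $0.00
Total paid: $249.19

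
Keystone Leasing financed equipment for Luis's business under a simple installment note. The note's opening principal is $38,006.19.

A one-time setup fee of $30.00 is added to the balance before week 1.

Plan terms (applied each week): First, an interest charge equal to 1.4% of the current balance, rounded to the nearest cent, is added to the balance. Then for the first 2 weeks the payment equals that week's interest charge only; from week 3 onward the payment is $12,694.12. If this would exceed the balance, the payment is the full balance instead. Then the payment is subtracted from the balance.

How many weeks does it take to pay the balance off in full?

6

# | Opening | Interest | Payment | End bal
1 | $38,036.19 | $532.51 | $532.51 | $38,036.19
2 | $38,036.19 | $532.51 | $532.51 | $38,036.19
3 | $38,036.19 | $532.51 | $12,694.12 | $25,874.58
4 | $25,874.58 | $362.24 | $12,694.12 | $13,542.70
5 | $13,542.70 | $189.60 | $12,694.12 | $1,038.18
6 | $1,038.18 | $14.53 | $1,052.71 | $0.00
Balance reaches $0.00 in week 6.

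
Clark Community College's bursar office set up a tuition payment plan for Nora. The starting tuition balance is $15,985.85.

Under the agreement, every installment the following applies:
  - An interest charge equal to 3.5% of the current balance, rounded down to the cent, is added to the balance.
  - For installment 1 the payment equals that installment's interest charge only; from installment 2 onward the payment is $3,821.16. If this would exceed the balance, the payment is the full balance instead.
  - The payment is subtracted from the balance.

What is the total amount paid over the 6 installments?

$18,160.61

Installment 1: opening $15,985.85; interest $559.50 → $16,545.35; payment $559.50; balance $15,985.85
Installment 2: opening $15,985.85; interest $559.50 → $16,545.35; payment $3,821.16; balance $12,724.19
Installment 3: opening $12,724.19; interest $445.34 → $13,169.53; payment $3,821.16; balance $9,348.37
Installment 4: opening $9,348.37; interest $327.19 → $9,675.56; payment $3,821.16; balance $5,854.40
Installment 5: opening $5,854.40; interest $204.90 → $6,059.30; payment $3,821.16; balance $2,238.14
Installment 6: opening $2,238.14; interest $78.33 → $2,316.47; payment $2,316.47; balance $0.00
Total paid: $18,160.61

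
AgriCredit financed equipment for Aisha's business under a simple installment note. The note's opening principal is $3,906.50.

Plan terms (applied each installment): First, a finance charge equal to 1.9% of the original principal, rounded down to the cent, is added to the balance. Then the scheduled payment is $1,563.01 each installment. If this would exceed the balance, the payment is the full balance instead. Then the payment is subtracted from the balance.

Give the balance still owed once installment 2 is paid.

$928.92

Installment 1: opening $3,906.50; interest $74.22 → $3,980.72; payment $1,563.01; balance $2,417.71
Installment 2: opening $2,417.71; interest $74.22 → $2,491.93; payment $1,563.01; balance $928.92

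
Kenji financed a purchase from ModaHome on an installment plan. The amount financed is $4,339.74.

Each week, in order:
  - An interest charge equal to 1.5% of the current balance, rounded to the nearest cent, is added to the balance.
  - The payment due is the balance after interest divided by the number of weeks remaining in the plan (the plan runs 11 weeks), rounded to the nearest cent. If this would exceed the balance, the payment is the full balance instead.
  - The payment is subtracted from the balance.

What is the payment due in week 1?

$400.44

# | Opening | Interest | Payment | End bal
1 | $4,339.74 | $65.10 | $400.44 | $4,004.40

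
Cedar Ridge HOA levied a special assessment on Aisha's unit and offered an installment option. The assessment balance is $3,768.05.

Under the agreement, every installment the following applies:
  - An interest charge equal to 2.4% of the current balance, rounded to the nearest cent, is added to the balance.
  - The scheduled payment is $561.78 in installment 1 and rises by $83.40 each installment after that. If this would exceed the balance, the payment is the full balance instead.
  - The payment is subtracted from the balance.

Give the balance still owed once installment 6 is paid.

# | Opening | Interest | Payment | End bal
1 | $3,768.05 | $90.43 | $561.78 | $3,296.70
2 | $3,296.70 | $79.12 | $645.18 | $2,730.64
3 | $2,730.64 | $65.54 | $728.58 | $2,067.60
4 | $2,067.60 | $49.62 | $811.98 | $1,305.24
5 | $1,305.24 | $31.33 | $895.38 | $441.19
6 | $441.19 | $10.59 | $451.78 | $0.00

$0.00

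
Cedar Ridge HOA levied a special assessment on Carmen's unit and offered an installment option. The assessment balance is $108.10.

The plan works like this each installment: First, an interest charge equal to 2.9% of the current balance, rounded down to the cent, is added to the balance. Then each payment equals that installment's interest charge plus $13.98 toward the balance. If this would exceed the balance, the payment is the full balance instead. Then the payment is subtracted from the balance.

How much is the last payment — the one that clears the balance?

$10.53

Installment 1: $108.10 +$3.13 interest = $111.23; pay $17.11 → $94.12
Installment 2: $94.12 +$2.72 interest = $96.84; pay $16.70 → $80.14
Installment 3: $80.14 +$2.32 interest = $82.46; pay $16.30 → $66.16
Installment 4: $66.16 +$1.91 interest = $68.07; pay $15.89 → $52.18
Installment 5: $52.18 +$1.51 interest = $53.69; pay $15.49 → $38.20
Installment 6: $38.20 +$1.10 interest = $39.30; pay $15.08 → $24.22
Installment 7: $24.22 +$0.70 interest = $24.92; pay $14.68 → $10.24
Installment 8: $10.24 +$0.29 interest = $10.53; pay $10.53 → $0.00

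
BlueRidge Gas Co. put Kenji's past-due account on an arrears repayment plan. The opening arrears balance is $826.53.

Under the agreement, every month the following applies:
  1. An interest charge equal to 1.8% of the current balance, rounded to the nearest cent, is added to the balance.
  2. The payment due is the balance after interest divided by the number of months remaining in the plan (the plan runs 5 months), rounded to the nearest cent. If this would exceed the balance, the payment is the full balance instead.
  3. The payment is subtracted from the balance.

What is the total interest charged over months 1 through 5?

# | Opening | Interest | Payment | End bal
1 | $826.53 | $14.88 | $168.28 | $673.13
2 | $673.13 | $12.12 | $171.31 | $513.94
3 | $513.94 | $9.25 | $174.40 | $348.79
4 | $348.79 | $6.28 | $177.54 | $177.53
5 | $177.53 | $3.20 | $180.73 | $0.00
Total interest: $14.88 + $12.12 + $9.25 + $6.28 + $3.20 = $45.73

$45.73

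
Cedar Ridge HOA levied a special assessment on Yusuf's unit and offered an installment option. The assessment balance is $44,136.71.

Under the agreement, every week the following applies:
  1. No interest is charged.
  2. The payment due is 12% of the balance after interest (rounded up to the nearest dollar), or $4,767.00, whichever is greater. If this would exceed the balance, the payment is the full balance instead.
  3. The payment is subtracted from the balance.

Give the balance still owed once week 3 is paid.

$29,305.71

Week 1: $44,136.71 − $5,297.00 → $38,839.71
Week 2: $38,839.71 − $4,767.00 → $34,072.71
Week 3: $34,072.71 − $4,767.00 → $29,305.71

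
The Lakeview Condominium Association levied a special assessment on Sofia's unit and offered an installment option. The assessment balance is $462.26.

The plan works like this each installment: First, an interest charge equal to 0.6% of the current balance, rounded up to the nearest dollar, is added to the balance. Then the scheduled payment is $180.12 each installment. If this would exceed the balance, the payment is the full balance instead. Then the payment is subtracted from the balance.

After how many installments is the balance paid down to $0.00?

3

Installment 1: $462.26 +$3.00 interest = $465.26; pay $180.12 → $285.14
Installment 2: $285.14 +$2.00 interest = $287.14; pay $180.12 → $107.02
Installment 3: $107.02 +$1.00 interest = $108.02; pay $108.02 → $0.00
Balance reaches $0.00 in installment 3.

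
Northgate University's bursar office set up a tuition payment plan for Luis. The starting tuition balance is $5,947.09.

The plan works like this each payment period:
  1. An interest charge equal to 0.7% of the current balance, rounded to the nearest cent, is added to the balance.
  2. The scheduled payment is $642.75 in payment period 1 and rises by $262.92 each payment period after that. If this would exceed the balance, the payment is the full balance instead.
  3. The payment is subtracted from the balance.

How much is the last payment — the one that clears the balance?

$253.20

# | Opening | Interest | Payment | End bal
1 | $5,947.09 | $41.63 | $642.75 | $5,345.97
2 | $5,345.97 | $37.42 | $905.67 | $4,477.72
3 | $4,477.72 | $31.34 | $1,168.59 | $3,340.47
4 | $3,340.47 | $23.38 | $1,431.51 | $1,932.34
5 | $1,932.34 | $13.53 | $1,694.43 | $251.44
6 | $251.44 | $1.76 | $253.20 | $0.00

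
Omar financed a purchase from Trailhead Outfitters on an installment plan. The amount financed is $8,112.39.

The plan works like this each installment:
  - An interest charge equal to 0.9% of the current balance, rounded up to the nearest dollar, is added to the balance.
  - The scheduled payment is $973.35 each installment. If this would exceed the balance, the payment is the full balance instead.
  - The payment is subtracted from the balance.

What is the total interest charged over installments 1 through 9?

Installment 1: opening $8,112.39; interest $74.00 → $8,186.39; payment $973.35; balance $7,213.04
Installment 2: opening $7,213.04; interest $65.00 → $7,278.04; payment $973.35; balance $6,304.69
Installment 3: opening $6,304.69; interest $57.00 → $6,361.69; payment $973.35; balance $5,388.34
Installment 4: opening $5,388.34; interest $49.00 → $5,437.34; payment $973.35; balance $4,463.99
Installment 5: opening $4,463.99; interest $41.00 → $4,504.99; payment $973.35; balance $3,531.64
Installment 6: opening $3,531.64; interest $32.00 → $3,563.64; payment $973.35; balance $2,590.29
Installment 7: opening $2,590.29; interest $24.00 → $2,614.29; payment $973.35; balance $1,640.94
Installment 8: opening $1,640.94; interest $15.00 → $1,655.94; payment $973.35; balance $682.59
Installment 9: opening $682.59; interest $7.00 → $689.59; payment $689.59; balance $0.00
Total interest: $74.00 + $65.00 + $57.00 + $49.00 + $41.00 + $32.00 + $24.00 + $15.00 + $7.00 = $364.00

$364.00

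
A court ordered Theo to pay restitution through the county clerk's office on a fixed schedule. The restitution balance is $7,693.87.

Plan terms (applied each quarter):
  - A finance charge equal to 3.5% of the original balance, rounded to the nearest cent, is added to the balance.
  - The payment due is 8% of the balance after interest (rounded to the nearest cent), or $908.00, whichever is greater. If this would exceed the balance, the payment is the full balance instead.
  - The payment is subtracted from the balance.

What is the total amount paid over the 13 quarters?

# | Opening | Interest | Payment | End bal
1 | $7,693.87 | $269.29 | $908.00 | $7,055.16
2 | $7,055.16 | $269.29 | $908.00 | $6,416.45
3 | $6,416.45 | $269.29 | $908.00 | $5,777.74
4 | $5,777.74 | $269.29 | $908.00 | $5,139.03
5 | $5,139.03 | $269.29 | $908.00 | $4,500.32
6 | $4,500.32 | $269.29 | $908.00 | $3,861.61
7 | $3,861.61 | $269.29 | $908.00 | $3,222.90
8 | $3,222.90 | $269.29 | $908.00 | $2,584.19
9 | $2,584.19 | $269.29 | $908.00 | $1,945.48
10 | $1,945.48 | $269.29 | $908.00 | $1,306.77
11 | $1,306.77 | $269.29 | $908.00 | $668.06
12 | $668.06 | $269.29 | $908.00 | $29.35
13 | $29.35 | $269.29 | $298.64 | $0.00
Total paid: $11,194.64

$11,194.64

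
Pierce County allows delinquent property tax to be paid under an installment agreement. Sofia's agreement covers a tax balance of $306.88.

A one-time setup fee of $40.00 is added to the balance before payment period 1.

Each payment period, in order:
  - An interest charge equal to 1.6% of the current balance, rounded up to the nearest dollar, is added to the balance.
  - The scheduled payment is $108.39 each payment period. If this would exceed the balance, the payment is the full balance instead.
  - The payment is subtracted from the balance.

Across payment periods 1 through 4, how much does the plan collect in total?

# | Opening | Interest | Payment | End bal
1 | $346.88 | $6.00 | $108.39 | $244.49
2 | $244.49 | $4.00 | $108.39 | $140.10
3 | $140.10 | $3.00 | $108.39 | $34.71
4 | $34.71 | $1.00 | $35.71 | $0.00
Total paid: $360.88

$360.88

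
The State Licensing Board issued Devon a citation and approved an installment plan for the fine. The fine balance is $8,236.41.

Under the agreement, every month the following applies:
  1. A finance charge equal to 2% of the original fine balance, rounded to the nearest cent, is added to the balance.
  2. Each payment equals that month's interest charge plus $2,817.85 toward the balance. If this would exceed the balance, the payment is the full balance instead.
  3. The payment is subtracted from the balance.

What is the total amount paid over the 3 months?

$8,730.60

# | Opening | Interest | Payment | End bal
1 | $8,236.41 | $164.73 | $2,982.58 | $5,418.56
2 | $5,418.56 | $164.73 | $2,982.58 | $2,600.71
3 | $2,600.71 | $164.73 | $2,765.44 | $0.00
Total paid: $8,730.60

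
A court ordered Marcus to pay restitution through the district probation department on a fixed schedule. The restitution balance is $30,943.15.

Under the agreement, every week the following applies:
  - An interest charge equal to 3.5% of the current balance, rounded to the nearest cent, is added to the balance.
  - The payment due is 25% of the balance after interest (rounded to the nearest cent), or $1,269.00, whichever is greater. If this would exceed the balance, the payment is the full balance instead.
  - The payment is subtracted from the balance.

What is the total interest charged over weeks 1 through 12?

Week 1: $30,943.15 +$1,083.01 interest = $32,026.16; pay $8,006.54 → $24,019.62
Week 2: $24,019.62 +$840.69 interest = $24,860.31; pay $6,215.08 → $18,645.23
Week 3: $18,645.23 +$652.58 interest = $19,297.81; pay $4,824.45 → $14,473.36
Week 4: $14,473.36 +$506.57 interest = $14,979.93; pay $3,744.98 → $11,234.95
Week 5: $11,234.95 +$393.22 interest = $11,628.17; pay $2,907.04 → $8,721.13
Week 6: $8,721.13 +$305.24 interest = $9,026.37; pay $2,256.59 → $6,769.78
Week 7: $6,769.78 +$236.94 interest = $7,006.72; pay $1,751.68 → $5,255.04
Week 8: $5,255.04 +$183.93 interest = $5,438.97; pay $1,359.74 → $4,079.23
Week 9: $4,079.23 +$142.77 interest = $4,222.00; pay $1,269.00 → $2,953.00
Week 10: $2,953.00 +$103.36 interest = $3,056.36; pay $1,269.00 → $1,787.36
Week 11: $1,787.36 +$62.56 interest = $1,849.92; pay $1,269.00 → $580.92
Week 12: $580.92 +$20.33 interest = $601.25; pay $601.25 → $0.00
Total interest: $1,083.01 + $840.69 + $652.58 + $506.57 + $393.22 + $305.24 + $236.94 + $183.93 + $142.77 + $103.36 + $62.56 + $20.33 = $4,531.20

$4,531.20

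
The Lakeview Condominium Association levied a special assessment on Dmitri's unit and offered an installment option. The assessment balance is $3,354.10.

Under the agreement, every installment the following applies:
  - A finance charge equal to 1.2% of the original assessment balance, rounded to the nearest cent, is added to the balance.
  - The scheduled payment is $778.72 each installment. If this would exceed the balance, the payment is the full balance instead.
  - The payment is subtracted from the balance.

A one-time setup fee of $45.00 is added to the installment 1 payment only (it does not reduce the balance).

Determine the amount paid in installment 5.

Installment 1: $3,354.10 +$40.25 interest = $3,394.35; pay $778.72 (+ $45.00 fee) → $2,615.63
Installment 2: $2,615.63 +$40.25 interest = $2,655.88; pay $778.72 → $1,877.16
Installment 3: $1,877.16 +$40.25 interest = $1,917.41; pay $778.72 → $1,138.69
Installment 4: $1,138.69 +$40.25 interest = $1,178.94; pay $778.72 → $400.22
Installment 5: $400.22 +$40.25 interest = $440.47; pay $440.47 → $0.00

$440.47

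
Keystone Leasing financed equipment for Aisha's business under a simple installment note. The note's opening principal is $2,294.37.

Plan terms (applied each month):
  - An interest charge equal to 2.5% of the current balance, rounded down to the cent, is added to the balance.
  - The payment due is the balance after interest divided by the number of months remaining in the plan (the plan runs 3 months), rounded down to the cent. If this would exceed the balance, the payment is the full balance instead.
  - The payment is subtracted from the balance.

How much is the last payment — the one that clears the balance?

# | Opening | Interest | Payment | End bal
1 | $2,294.37 | $57.35 | $783.90 | $1,567.82
2 | $1,567.82 | $39.19 | $803.50 | $803.51
3 | $803.51 | $20.08 | $823.59 | $0.00

$823.59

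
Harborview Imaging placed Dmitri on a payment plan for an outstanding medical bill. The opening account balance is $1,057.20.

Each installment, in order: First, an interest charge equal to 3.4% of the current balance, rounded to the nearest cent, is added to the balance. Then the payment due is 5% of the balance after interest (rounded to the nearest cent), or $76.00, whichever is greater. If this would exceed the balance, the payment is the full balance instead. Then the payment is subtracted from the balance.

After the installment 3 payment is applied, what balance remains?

$932.89

# | Opening | Interest | Payment | End bal
1 | $1,057.20 | $35.94 | $76.00 | $1,017.14
2 | $1,017.14 | $34.58 | $76.00 | $975.72
3 | $975.72 | $33.17 | $76.00 | $932.89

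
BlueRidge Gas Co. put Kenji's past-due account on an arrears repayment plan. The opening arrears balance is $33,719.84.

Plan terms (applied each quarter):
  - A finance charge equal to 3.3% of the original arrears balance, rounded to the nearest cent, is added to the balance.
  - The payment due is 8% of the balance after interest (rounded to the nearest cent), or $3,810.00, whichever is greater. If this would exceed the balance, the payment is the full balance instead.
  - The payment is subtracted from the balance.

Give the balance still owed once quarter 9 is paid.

# | Opening | Interest | Payment | End bal
1 | $33,719.84 | $1,112.75 | $3,810.00 | $31,022.59
2 | $31,022.59 | $1,112.75 | $3,810.00 | $28,325.34
3 | $28,325.34 | $1,112.75 | $3,810.00 | $25,628.09
4 | $25,628.09 | $1,112.75 | $3,810.00 | $22,930.84
5 | $22,930.84 | $1,112.75 | $3,810.00 | $20,233.59
6 | $20,233.59 | $1,112.75 | $3,810.00 | $17,536.34
7 | $17,536.34 | $1,112.75 | $3,810.00 | $14,839.09
8 | $14,839.09 | $1,112.75 | $3,810.00 | $12,141.84
9 | $12,141.84 | $1,112.75 | $3,810.00 | $9,444.59

$9,444.59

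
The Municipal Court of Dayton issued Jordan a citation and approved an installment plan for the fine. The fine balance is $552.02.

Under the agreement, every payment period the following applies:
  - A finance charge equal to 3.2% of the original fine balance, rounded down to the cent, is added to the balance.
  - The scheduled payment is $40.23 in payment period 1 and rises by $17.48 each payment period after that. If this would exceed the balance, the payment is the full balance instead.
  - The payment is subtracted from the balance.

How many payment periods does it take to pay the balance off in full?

8

# | Opening | Interest | Payment | End bal
1 | $552.02 | $17.66 | $40.23 | $529.45
2 | $529.45 | $17.66 | $57.71 | $489.40
3 | $489.40 | $17.66 | $75.19 | $431.87
4 | $431.87 | $17.66 | $92.67 | $356.86
5 | $356.86 | $17.66 | $110.15 | $264.37
6 | $264.37 | $17.66 | $127.63 | $154.40
7 | $154.40 | $17.66 | $145.11 | $26.95
8 | $26.95 | $17.66 | $44.61 | $0.00
Balance reaches $0.00 in payment period 8.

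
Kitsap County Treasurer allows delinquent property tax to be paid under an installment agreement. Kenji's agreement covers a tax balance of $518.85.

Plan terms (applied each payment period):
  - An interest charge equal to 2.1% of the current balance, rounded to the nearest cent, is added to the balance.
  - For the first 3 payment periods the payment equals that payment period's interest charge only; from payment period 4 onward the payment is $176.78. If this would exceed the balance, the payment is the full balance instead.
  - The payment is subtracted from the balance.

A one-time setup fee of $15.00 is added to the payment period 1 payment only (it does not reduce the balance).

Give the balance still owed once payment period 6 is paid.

Payment period 1: opening $518.85; interest $10.90 → $529.75; payment $10.90 (+ $15.00 fee); balance $518.85
Payment period 2: opening $518.85; interest $10.90 → $529.75; payment $10.90; balance $518.85
Payment period 3: opening $518.85; interest $10.90 → $529.75; payment $10.90; balance $518.85
Payment period 4: opening $518.85; interest $10.90 → $529.75; payment $176.78; balance $352.97
Payment period 5: opening $352.97; interest $7.41 → $360.38; payment $176.78; balance $183.60
Payment period 6: opening $183.60; interest $3.86 → $187.46; payment $176.78; balance $10.68

$10.68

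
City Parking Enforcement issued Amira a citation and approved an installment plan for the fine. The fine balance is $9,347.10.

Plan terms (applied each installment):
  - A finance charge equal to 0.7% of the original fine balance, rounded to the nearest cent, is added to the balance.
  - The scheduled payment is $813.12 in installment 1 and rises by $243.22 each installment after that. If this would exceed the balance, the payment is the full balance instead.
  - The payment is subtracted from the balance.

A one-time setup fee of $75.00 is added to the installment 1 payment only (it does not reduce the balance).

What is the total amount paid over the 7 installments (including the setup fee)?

$9,880.11

# | Opening | Interest | Payment | Fee | End bal
1 | $9,347.10 | $65.43 | $813.12 | $75.00 | $8,599.41
2 | $8,599.41 | $65.43 | $1,056.34 | — | $7,608.50
3 | $7,608.50 | $65.43 | $1,299.56 | — | $6,374.37
4 | $6,374.37 | $65.43 | $1,542.78 | — | $4,897.02
5 | $4,897.02 | $65.43 | $1,786.00 | — | $3,176.45
6 | $3,176.45 | $65.43 | $2,029.22 | — | $1,212.66
7 | $1,212.66 | $65.43 | $1,278.09 | — | $0.00
Total paid: $9,880.11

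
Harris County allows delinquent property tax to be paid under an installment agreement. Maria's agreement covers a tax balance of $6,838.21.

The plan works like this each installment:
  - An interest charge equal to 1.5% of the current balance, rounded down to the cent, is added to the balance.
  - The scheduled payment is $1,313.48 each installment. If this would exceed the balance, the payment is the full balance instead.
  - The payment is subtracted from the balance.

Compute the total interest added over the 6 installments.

$337.44

Installment 1: opening $6,838.21; interest $102.57 → $6,940.78; payment $1,313.48; balance $5,627.30
Installment 2: opening $5,627.30; interest $84.40 → $5,711.70; payment $1,313.48; balance $4,398.22
Installment 3: opening $4,398.22; interest $65.97 → $4,464.19; payment $1,313.48; balance $3,150.71
Installment 4: opening $3,150.71; interest $47.26 → $3,197.97; payment $1,313.48; balance $1,884.49
Installment 5: opening $1,884.49; interest $28.26 → $1,912.75; payment $1,313.48; balance $599.27
Installment 6: opening $599.27; interest $8.98 → $608.25; payment $608.25; balance $0.00
Total interest: $102.57 + $84.40 + $65.97 + $47.26 + $28.26 + $8.98 = $337.44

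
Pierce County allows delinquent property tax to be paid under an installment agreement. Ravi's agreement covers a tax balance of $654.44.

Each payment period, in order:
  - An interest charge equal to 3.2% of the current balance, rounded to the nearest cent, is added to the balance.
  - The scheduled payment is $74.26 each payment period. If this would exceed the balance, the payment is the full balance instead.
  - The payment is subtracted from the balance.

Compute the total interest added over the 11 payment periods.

Payment period 1: opening $654.44; interest $20.94 → $675.38; payment $74.26; balance $601.12
Payment period 2: opening $601.12; interest $19.24 → $620.36; payment $74.26; balance $546.10
Payment period 3: opening $546.10; interest $17.48 → $563.58; payment $74.26; balance $489.32
Payment period 4: opening $489.32; interest $15.66 → $504.98; payment $74.26; balance $430.72
Payment period 5: opening $430.72; interest $13.78 → $444.50; payment $74.26; balance $370.24
Payment period 6: opening $370.24; interest $11.85 → $382.09; payment $74.26; balance $307.83
Payment period 7: opening $307.83; interest $9.85 → $317.68; payment $74.26; balance $243.42
Payment period 8: opening $243.42; interest $7.79 → $251.21; payment $74.26; balance $176.95
Payment period 9: opening $176.95; interest $5.66 → $182.61; payment $74.26; balance $108.35
Payment period 10: opening $108.35; interest $3.47 → $111.82; payment $74.26; balance $37.56
Payment period 11: opening $37.56; interest $1.20 → $38.76; payment $38.76; balance $0.00
Total interest: $20.94 + $19.24 + $17.48 + $15.66 + $13.78 + $11.85 + $9.85 + $7.79 + $5.66 + $3.47 + $1.20 = $126.92

$126.92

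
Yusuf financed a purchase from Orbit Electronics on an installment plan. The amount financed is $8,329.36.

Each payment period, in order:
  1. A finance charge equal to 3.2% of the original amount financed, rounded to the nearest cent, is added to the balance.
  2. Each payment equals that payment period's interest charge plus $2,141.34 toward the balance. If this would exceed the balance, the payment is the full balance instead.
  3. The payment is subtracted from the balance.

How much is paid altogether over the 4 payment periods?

$9,395.52

# | Opening | Interest | Payment | End bal
1 | $8,329.36 | $266.54 | $2,407.88 | $6,188.02
2 | $6,188.02 | $266.54 | $2,407.88 | $4,046.68
3 | $4,046.68 | $266.54 | $2,407.88 | $1,905.34
4 | $1,905.34 | $266.54 | $2,171.88 | $0.00
Total paid: $9,395.52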